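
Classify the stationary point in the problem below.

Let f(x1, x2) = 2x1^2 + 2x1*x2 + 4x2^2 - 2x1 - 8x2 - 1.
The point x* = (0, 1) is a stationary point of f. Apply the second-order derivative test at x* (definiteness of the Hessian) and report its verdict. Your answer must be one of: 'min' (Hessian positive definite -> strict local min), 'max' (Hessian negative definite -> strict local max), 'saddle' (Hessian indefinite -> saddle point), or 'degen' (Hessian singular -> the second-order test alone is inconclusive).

Compute the Hessian H = grad^2 f:
  H = [[4, 2], [2, 8]]
Verify stationarity: grad f(x*) = H x* + g = (0, 0).
Eigenvalues of H: 3.1716, 8.8284.
Both eigenvalues > 0, so H is positive definite -> x* is a strict local min.

min


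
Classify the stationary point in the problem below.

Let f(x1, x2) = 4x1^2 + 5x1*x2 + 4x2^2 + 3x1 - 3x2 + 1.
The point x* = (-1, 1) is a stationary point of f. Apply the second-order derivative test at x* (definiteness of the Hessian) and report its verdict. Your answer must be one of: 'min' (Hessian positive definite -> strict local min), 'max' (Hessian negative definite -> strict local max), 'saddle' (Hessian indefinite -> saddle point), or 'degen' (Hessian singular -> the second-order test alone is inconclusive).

Compute the Hessian H = grad^2 f:
  H = [[8, 5], [5, 8]]
Verify stationarity: grad f(x*) = H x* + g = (0, 0).
Eigenvalues of H: 3, 13.
Both eigenvalues > 0, so H is positive definite -> x* is a strict local min.

min


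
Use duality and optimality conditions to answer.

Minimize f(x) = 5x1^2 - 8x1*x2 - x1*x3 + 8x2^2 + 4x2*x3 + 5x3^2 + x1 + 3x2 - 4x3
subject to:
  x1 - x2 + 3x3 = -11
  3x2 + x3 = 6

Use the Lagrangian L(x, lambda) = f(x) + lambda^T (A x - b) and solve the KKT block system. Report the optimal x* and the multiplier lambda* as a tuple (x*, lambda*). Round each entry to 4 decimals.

Form the Lagrangian:
  L(x, lambda) = (1/2) x^T Q x + c^T x + lambda^T (A x - b)
Stationarity (grad_x L = 0): Q x + c + A^T lambda = 0.
Primal feasibility: A x = b.

This gives the KKT block system:
  [ Q   A^T ] [ x     ]   [-c ]
  [ A    0  ] [ lambda ] = [ b ]

Solving the linear system:
  x*      = (1, 3, -3)
  lambda* = (10, -7)
  f(x*)   = 87

x* = (1, 3, -3), lambda* = (10, -7)


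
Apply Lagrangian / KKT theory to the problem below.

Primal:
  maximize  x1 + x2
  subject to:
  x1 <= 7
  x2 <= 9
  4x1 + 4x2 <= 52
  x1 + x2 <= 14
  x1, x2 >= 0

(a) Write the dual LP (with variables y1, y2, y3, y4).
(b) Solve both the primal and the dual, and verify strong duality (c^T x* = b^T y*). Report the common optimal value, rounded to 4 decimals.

The standard primal-dual pair for 'max c^T x s.t. A x <= b, x >= 0' is:
  Dual:  min b^T y  s.t.  A^T y >= c,  y >= 0.

So the dual LP is:
  minimize  7y1 + 9y2 + 52y3 + 14y4
  subject to:
    y1 + 4y3 + y4 >= 1
    y2 + 4y3 + y4 >= 1
    y1, y2, y3, y4 >= 0

Solving the primal: x* = (4, 9).
  primal value c^T x* = 13.
Solving the dual: y* = (0, 0, 0.25, 0).
  dual value b^T y* = 13.
Strong duality: c^T x* = b^T y*. Confirmed.

13


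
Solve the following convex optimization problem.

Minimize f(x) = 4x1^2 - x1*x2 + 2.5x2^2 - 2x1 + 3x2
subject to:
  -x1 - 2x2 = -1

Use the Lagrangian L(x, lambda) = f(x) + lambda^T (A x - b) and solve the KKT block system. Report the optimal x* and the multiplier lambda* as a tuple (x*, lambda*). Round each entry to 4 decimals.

Form the Lagrangian:
  L(x, lambda) = (1/2) x^T Q x + c^T x + lambda^T (A x - b)
Stationarity (grad_x L = 0): Q x + c + A^T lambda = 0.
Primal feasibility: A x = b.

This gives the KKT block system:
  [ Q   A^T ] [ x     ]   [-c ]
  [ A    0  ] [ lambda ] = [ b ]

Solving the linear system:
  x*      = (0.5122, 0.2439)
  lambda* = (1.8537)
  f(x*)   = 0.7805

x* = (0.5122, 0.2439), lambda* = (1.8537)


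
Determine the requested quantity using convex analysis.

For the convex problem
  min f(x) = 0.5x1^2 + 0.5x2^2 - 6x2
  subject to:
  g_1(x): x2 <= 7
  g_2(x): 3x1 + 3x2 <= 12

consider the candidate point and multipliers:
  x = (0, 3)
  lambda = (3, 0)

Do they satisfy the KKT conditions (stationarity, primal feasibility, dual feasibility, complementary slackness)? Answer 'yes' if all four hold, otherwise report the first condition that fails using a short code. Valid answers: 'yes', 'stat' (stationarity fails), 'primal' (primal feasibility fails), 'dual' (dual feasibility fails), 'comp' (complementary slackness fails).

Gradient of f: grad f(x) = Q x + c = (0, -3)
Constraint values g_i(x) = a_i^T x - b_i:
  g_1((0, 3)) = -4
  g_2((0, 3)) = -3
Stationarity residual: grad f(x) + sum_i lambda_i a_i = (0, 0)
  -> stationarity OK
Primal feasibility (all g_i <= 0): OK
Dual feasibility (all lambda_i >= 0): OK
Complementary slackness (lambda_i * g_i(x) = 0 for all i): FAILS

Verdict: the first failing condition is complementary_slackness -> comp.

comp


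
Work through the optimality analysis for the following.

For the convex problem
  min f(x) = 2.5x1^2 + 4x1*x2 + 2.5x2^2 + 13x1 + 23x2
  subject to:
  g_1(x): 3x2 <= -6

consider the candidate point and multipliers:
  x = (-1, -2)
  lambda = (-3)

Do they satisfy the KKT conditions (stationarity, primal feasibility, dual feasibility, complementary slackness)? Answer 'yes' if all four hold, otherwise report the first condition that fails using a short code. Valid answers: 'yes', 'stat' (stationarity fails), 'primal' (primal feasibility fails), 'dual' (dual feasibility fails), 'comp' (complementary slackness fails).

Gradient of f: grad f(x) = Q x + c = (0, 9)
Constraint values g_i(x) = a_i^T x - b_i:
  g_1((-1, -2)) = 0
Stationarity residual: grad f(x) + sum_i lambda_i a_i = (0, 0)
  -> stationarity OK
Primal feasibility (all g_i <= 0): OK
Dual feasibility (all lambda_i >= 0): FAILS
Complementary slackness (lambda_i * g_i(x) = 0 for all i): OK

Verdict: the first failing condition is dual_feasibility -> dual.

dual


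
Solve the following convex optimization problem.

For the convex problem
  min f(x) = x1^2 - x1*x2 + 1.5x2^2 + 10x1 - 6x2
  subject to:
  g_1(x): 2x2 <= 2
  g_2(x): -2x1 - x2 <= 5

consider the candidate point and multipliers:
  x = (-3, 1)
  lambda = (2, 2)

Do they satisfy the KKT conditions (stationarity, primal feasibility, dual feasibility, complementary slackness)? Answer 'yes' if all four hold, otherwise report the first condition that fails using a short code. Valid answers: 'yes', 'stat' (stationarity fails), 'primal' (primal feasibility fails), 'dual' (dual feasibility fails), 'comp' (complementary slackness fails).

Gradient of f: grad f(x) = Q x + c = (3, 0)
Constraint values g_i(x) = a_i^T x - b_i:
  g_1((-3, 1)) = 0
  g_2((-3, 1)) = 0
Stationarity residual: grad f(x) + sum_i lambda_i a_i = (-1, 2)
  -> stationarity FAILS
Primal feasibility (all g_i <= 0): OK
Dual feasibility (all lambda_i >= 0): OK
Complementary slackness (lambda_i * g_i(x) = 0 for all i): OK

Verdict: the first failing condition is stationarity -> stat.

stat


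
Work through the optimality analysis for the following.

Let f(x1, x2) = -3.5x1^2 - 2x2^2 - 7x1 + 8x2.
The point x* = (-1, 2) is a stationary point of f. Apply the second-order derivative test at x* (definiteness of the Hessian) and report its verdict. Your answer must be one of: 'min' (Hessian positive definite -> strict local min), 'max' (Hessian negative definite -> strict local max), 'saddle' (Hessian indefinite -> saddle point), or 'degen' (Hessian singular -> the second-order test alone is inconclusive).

Compute the Hessian H = grad^2 f:
  H = [[-7, 0], [0, -4]]
Verify stationarity: grad f(x*) = H x* + g = (0, 0).
Eigenvalues of H: -7, -4.
Both eigenvalues < 0, so H is negative definite -> x* is a strict local max.

max


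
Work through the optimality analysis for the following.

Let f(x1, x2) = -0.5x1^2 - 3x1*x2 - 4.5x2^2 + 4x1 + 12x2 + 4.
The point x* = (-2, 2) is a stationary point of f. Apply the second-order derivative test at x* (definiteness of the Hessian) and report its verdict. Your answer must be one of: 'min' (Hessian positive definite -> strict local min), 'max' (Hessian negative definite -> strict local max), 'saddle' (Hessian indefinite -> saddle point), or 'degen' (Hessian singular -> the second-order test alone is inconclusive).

Compute the Hessian H = grad^2 f:
  H = [[-1, -3], [-3, -9]]
Verify stationarity: grad f(x*) = H x* + g = (0, 0).
Eigenvalues of H: -10, 0.
H has a zero eigenvalue (singular; negative semidefinite but not definite), so H is neither positive definite, negative definite, nor indefinite. The second-order test alone is inconclusive -> degen.
(Indeed, f is constant along the null direction of H through x*, so x* is not a strict local extremum.)

degen


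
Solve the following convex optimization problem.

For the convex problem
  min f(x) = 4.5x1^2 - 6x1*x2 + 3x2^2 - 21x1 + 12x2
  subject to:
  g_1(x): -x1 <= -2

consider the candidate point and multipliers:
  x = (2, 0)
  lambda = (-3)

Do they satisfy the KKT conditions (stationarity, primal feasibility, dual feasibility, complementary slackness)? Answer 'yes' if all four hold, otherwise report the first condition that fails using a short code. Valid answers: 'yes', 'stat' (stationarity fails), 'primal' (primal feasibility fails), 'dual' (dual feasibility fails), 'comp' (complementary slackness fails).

Gradient of f: grad f(x) = Q x + c = (-3, 0)
Constraint values g_i(x) = a_i^T x - b_i:
  g_1((2, 0)) = 0
Stationarity residual: grad f(x) + sum_i lambda_i a_i = (0, 0)
  -> stationarity OK
Primal feasibility (all g_i <= 0): OK
Dual feasibility (all lambda_i >= 0): FAILS
Complementary slackness (lambda_i * g_i(x) = 0 for all i): OK

Verdict: the first failing condition is dual_feasibility -> dual.

dual


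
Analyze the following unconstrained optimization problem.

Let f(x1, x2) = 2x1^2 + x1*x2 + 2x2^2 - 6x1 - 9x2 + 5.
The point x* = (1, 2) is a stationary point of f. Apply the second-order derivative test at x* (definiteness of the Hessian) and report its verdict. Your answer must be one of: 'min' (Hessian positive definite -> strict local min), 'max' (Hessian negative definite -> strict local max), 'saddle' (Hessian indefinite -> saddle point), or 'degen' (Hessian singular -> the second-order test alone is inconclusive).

Compute the Hessian H = grad^2 f:
  H = [[4, 1], [1, 4]]
Verify stationarity: grad f(x*) = H x* + g = (0, 0).
Eigenvalues of H: 3, 5.
Both eigenvalues > 0, so H is positive definite -> x* is a strict local min.

min


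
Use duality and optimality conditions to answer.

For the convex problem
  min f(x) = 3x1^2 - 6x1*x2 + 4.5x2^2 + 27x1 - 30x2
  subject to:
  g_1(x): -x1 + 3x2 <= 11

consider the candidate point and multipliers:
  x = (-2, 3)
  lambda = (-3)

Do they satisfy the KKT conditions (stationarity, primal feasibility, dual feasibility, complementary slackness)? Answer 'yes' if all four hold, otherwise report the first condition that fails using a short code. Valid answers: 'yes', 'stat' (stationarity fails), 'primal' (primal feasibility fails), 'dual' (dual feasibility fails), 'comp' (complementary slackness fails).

Gradient of f: grad f(x) = Q x + c = (-3, 9)
Constraint values g_i(x) = a_i^T x - b_i:
  g_1((-2, 3)) = 0
Stationarity residual: grad f(x) + sum_i lambda_i a_i = (0, 0)
  -> stationarity OK
Primal feasibility (all g_i <= 0): OK
Dual feasibility (all lambda_i >= 0): FAILS
Complementary slackness (lambda_i * g_i(x) = 0 for all i): OK

Verdict: the first failing condition is dual_feasibility -> dual.

dual


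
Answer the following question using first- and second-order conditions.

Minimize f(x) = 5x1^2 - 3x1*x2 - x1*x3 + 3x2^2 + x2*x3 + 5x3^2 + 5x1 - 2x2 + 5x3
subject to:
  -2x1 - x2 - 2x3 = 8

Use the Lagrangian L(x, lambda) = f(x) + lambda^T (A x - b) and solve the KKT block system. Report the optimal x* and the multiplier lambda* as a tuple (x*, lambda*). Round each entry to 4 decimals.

Form the Lagrangian:
  L(x, lambda) = (1/2) x^T Q x + c^T x + lambda^T (A x - b)
Stationarity (grad_x L = 0): Q x + c + A^T lambda = 0.
Primal feasibility: A x = b.

This gives the KKT block system:
  [ Q   A^T ] [ x     ]   [-c ]
  [ A    0  ] [ lambda ] = [ b ]

Solving the linear system:
  x*      = (-1.9217, -1.149, -1.5038)
  lambda* = (-4.6329)
  f(x*)   = 11.1167

x* = (-1.9217, -1.149, -1.5038), lambda* = (-4.6329)


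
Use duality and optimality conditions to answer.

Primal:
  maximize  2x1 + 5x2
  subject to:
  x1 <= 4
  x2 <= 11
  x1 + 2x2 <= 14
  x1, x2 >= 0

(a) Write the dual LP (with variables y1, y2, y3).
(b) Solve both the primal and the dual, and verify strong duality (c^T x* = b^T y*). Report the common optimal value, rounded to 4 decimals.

The standard primal-dual pair for 'max c^T x s.t. A x <= b, x >= 0' is:
  Dual:  min b^T y  s.t.  A^T y >= c,  y >= 0.

So the dual LP is:
  minimize  4y1 + 11y2 + 14y3
  subject to:
    y1 + y3 >= 2
    y2 + 2y3 >= 5
    y1, y2, y3 >= 0

Solving the primal: x* = (0, 7).
  primal value c^T x* = 35.
Solving the dual: y* = (0, 0, 2.5).
  dual value b^T y* = 35.
Strong duality: c^T x* = b^T y*. Confirmed.

35


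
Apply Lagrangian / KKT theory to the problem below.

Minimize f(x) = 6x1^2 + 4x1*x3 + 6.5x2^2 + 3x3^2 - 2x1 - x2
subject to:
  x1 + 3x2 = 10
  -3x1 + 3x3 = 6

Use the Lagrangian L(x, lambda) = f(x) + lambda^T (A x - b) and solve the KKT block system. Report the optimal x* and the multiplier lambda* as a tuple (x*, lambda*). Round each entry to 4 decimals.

Form the Lagrangian:
  L(x, lambda) = (1/2) x^T Q x + c^T x + lambda^T (A x - b)
Stationarity (grad_x L = 0): Q x + c + A^T lambda = 0.
Primal feasibility: A x = b.

This gives the KKT block system:
  [ Q   A^T ] [ x     ]   [-c ]
  [ A    0  ] [ lambda ] = [ b ]

Solving the linear system:
  x*      = (-0.1417, 3.3806, 1.8583)
  lambda* = (-14.3158, -3.5277)
  f(x*)   = 80.6134

x* = (-0.1417, 3.3806, 1.8583), lambda* = (-14.3158, -3.5277)


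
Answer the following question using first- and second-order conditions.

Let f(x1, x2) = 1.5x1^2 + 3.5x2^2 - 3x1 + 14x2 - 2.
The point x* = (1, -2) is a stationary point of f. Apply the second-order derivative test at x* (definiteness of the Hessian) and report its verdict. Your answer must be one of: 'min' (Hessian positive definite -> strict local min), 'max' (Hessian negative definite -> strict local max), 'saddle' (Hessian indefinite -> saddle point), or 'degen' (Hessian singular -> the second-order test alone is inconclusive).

Compute the Hessian H = grad^2 f:
  H = [[3, 0], [0, 7]]
Verify stationarity: grad f(x*) = H x* + g = (0, 0).
Eigenvalues of H: 3, 7.
Both eigenvalues > 0, so H is positive definite -> x* is a strict local min.

min


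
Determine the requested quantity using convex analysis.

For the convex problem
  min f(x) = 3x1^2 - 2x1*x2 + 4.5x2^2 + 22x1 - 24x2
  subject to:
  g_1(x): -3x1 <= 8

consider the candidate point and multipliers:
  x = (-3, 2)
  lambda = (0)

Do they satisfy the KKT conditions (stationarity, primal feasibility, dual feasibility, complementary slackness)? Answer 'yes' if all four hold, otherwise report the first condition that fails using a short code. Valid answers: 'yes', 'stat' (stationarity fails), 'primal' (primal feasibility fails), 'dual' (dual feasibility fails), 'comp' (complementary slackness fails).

Gradient of f: grad f(x) = Q x + c = (0, 0)
Constraint values g_i(x) = a_i^T x - b_i:
  g_1((-3, 2)) = 1
Stationarity residual: grad f(x) + sum_i lambda_i a_i = (0, 0)
  -> stationarity OK
Primal feasibility (all g_i <= 0): FAILS
Dual feasibility (all lambda_i >= 0): OK
Complementary slackness (lambda_i * g_i(x) = 0 for all i): OK

Verdict: the first failing condition is primal_feasibility -> primal.

primal


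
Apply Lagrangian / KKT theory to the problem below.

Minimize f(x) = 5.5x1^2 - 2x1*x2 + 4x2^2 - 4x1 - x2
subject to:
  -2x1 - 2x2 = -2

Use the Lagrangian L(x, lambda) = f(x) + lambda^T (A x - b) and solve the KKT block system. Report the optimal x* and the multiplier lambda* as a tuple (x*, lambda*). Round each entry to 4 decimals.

Form the Lagrangian:
  L(x, lambda) = (1/2) x^T Q x + c^T x + lambda^T (A x - b)
Stationarity (grad_x L = 0): Q x + c + A^T lambda = 0.
Primal feasibility: A x = b.

This gives the KKT block system:
  [ Q   A^T ] [ x     ]   [-c ]
  [ A    0  ] [ lambda ] = [ b ]

Solving the linear system:
  x*      = (0.5652, 0.4348)
  lambda* = (0.6739)
  f(x*)   = -0.6739

x* = (0.5652, 0.4348), lambda* = (0.6739)


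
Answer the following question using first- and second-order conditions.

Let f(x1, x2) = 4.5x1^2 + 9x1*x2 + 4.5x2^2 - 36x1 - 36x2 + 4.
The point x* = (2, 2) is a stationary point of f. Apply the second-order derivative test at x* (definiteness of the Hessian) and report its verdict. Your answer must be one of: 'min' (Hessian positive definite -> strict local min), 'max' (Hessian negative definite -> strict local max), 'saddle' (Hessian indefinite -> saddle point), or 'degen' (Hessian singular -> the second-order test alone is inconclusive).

Compute the Hessian H = grad^2 f:
  H = [[9, 9], [9, 9]]
Verify stationarity: grad f(x*) = H x* + g = (0, 0).
Eigenvalues of H: 0, 18.
H has a zero eigenvalue (singular; positive semidefinite but not definite), so H is neither positive definite, negative definite, nor indefinite. The second-order test alone is inconclusive -> degen.
(Indeed, f is constant along the null direction of H through x*, so x* is not a strict local extremum.)

degen


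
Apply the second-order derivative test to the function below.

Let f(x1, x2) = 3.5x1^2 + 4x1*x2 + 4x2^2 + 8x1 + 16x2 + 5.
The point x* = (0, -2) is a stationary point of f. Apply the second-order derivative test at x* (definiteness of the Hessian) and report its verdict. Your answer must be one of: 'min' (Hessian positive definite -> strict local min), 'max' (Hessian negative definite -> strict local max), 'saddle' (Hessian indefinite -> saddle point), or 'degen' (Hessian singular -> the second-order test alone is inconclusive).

Compute the Hessian H = grad^2 f:
  H = [[7, 4], [4, 8]]
Verify stationarity: grad f(x*) = H x* + g = (0, 0).
Eigenvalues of H: 3.4689, 11.5311.
Both eigenvalues > 0, so H is positive definite -> x* is a strict local min.

min


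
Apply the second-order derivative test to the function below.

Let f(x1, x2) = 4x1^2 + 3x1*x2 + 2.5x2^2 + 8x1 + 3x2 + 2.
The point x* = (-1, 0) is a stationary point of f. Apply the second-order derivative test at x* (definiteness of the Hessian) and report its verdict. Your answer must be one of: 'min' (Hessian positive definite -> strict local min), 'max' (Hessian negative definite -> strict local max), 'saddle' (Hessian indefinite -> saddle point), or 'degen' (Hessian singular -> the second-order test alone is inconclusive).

Compute the Hessian H = grad^2 f:
  H = [[8, 3], [3, 5]]
Verify stationarity: grad f(x*) = H x* + g = (0, 0).
Eigenvalues of H: 3.1459, 9.8541.
Both eigenvalues > 0, so H is positive definite -> x* is a strict local min.

min


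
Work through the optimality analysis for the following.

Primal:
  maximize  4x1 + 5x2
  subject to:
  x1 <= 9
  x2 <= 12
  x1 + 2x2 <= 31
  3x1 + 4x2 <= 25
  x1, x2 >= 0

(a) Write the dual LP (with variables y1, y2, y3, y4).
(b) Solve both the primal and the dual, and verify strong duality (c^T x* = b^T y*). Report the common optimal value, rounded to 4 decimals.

The standard primal-dual pair for 'max c^T x s.t. A x <= b, x >= 0' is:
  Dual:  min b^T y  s.t.  A^T y >= c,  y >= 0.

So the dual LP is:
  minimize  9y1 + 12y2 + 31y3 + 25y4
  subject to:
    y1 + y3 + 3y4 >= 4
    y2 + 2y3 + 4y4 >= 5
    y1, y2, y3, y4 >= 0

Solving the primal: x* = (8.3333, 0).
  primal value c^T x* = 33.3333.
Solving the dual: y* = (0, 0, 0, 1.3333).
  dual value b^T y* = 33.3333.
Strong duality: c^T x* = b^T y*. Confirmed.

33.3333


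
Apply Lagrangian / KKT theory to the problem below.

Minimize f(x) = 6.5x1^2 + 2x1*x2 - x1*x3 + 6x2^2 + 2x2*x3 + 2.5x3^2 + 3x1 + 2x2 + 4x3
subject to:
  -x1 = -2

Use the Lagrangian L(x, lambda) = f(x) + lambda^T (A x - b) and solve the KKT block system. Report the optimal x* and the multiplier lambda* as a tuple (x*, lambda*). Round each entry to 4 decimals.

Form the Lagrangian:
  L(x, lambda) = (1/2) x^T Q x + c^T x + lambda^T (A x - b)
Stationarity (grad_x L = 0): Q x + c + A^T lambda = 0.
Primal feasibility: A x = b.

This gives the KKT block system:
  [ Q   A^T ] [ x     ]   [-c ]
  [ A    0  ] [ lambda ] = [ b ]

Solving the linear system:
  x*      = (2, -0.4643, -0.2143)
  lambda* = (28.2857)
  f(x*)   = 30.3929

x* = (2, -0.4643, -0.2143), lambda* = (28.2857)


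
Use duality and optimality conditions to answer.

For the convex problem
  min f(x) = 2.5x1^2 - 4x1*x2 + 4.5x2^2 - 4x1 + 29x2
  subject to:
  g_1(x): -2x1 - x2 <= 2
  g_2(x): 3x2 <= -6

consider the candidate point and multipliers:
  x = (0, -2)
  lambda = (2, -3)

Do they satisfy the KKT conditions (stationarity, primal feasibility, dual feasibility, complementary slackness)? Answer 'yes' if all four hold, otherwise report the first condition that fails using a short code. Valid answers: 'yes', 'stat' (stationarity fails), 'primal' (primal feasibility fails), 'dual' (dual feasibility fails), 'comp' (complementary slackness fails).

Gradient of f: grad f(x) = Q x + c = (4, 11)
Constraint values g_i(x) = a_i^T x - b_i:
  g_1((0, -2)) = 0
  g_2((0, -2)) = 0
Stationarity residual: grad f(x) + sum_i lambda_i a_i = (0, 0)
  -> stationarity OK
Primal feasibility (all g_i <= 0): OK
Dual feasibility (all lambda_i >= 0): FAILS
Complementary slackness (lambda_i * g_i(x) = 0 for all i): OK

Verdict: the first failing condition is dual_feasibility -> dual.

dual


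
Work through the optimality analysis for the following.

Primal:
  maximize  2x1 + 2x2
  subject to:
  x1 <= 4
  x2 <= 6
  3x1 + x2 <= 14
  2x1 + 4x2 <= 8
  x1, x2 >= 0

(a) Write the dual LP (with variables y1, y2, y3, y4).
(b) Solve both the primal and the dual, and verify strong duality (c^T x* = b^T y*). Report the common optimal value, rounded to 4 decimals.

The standard primal-dual pair for 'max c^T x s.t. A x <= b, x >= 0' is:
  Dual:  min b^T y  s.t.  A^T y >= c,  y >= 0.

So the dual LP is:
  minimize  4y1 + 6y2 + 14y3 + 8y4
  subject to:
    y1 + 3y3 + 2y4 >= 2
    y2 + y3 + 4y4 >= 2
    y1, y2, y3, y4 >= 0

Solving the primal: x* = (4, 0).
  primal value c^T x* = 8.
Solving the dual: y* = (1, 0, 0, 0.5).
  dual value b^T y* = 8.
Strong duality: c^T x* = b^T y*. Confirmed.

8


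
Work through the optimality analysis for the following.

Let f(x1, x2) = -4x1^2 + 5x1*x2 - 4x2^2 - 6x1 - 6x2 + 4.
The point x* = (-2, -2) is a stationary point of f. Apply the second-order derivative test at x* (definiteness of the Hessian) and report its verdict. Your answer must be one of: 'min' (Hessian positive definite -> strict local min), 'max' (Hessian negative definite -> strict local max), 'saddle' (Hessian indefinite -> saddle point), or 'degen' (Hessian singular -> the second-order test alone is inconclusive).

Compute the Hessian H = grad^2 f:
  H = [[-8, 5], [5, -8]]
Verify stationarity: grad f(x*) = H x* + g = (0, 0).
Eigenvalues of H: -13, -3.
Both eigenvalues < 0, so H is negative definite -> x* is a strict local max.

max


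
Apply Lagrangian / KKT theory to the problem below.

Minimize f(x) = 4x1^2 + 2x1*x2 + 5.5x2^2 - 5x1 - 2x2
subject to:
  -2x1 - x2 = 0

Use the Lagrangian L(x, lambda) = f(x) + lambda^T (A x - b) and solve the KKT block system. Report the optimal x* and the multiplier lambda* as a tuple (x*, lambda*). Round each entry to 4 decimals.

Form the Lagrangian:
  L(x, lambda) = (1/2) x^T Q x + c^T x + lambda^T (A x - b)
Stationarity (grad_x L = 0): Q x + c + A^T lambda = 0.
Primal feasibility: A x = b.

This gives the KKT block system:
  [ Q   A^T ] [ x     ]   [-c ]
  [ A    0  ] [ lambda ] = [ b ]

Solving the linear system:
  x*      = (0.0227, -0.0455)
  lambda* = (-2.4545)
  f(x*)   = -0.0114

x* = (0.0227, -0.0455), lambda* = (-2.4545)


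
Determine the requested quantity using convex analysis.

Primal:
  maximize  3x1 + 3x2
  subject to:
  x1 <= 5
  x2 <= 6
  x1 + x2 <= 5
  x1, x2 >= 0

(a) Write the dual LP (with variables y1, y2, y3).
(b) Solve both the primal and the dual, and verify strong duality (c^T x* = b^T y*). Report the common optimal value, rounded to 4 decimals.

The standard primal-dual pair for 'max c^T x s.t. A x <= b, x >= 0' is:
  Dual:  min b^T y  s.t.  A^T y >= c,  y >= 0.

So the dual LP is:
  minimize  5y1 + 6y2 + 5y3
  subject to:
    y1 + y3 >= 3
    y2 + y3 >= 3
    y1, y2, y3 >= 0

Solving the primal: x* = (0, 5).
  primal value c^T x* = 15.
Solving the dual: y* = (0, 0, 3).
  dual value b^T y* = 15.
Strong duality: c^T x* = b^T y*. Confirmed.

15


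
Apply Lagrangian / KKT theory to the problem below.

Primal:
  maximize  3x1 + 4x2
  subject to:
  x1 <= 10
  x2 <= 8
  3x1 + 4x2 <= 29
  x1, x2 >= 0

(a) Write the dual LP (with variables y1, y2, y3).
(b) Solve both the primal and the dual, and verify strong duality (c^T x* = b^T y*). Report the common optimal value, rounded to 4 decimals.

The standard primal-dual pair for 'max c^T x s.t. A x <= b, x >= 0' is:
  Dual:  min b^T y  s.t.  A^T y >= c,  y >= 0.

So the dual LP is:
  minimize  10y1 + 8y2 + 29y3
  subject to:
    y1 + 3y3 >= 3
    y2 + 4y3 >= 4
    y1, y2, y3 >= 0

Solving the primal: x* = (9.6667, 0).
  primal value c^T x* = 29.
Solving the dual: y* = (0, 0, 1).
  dual value b^T y* = 29.
Strong duality: c^T x* = b^T y*. Confirmed.

29


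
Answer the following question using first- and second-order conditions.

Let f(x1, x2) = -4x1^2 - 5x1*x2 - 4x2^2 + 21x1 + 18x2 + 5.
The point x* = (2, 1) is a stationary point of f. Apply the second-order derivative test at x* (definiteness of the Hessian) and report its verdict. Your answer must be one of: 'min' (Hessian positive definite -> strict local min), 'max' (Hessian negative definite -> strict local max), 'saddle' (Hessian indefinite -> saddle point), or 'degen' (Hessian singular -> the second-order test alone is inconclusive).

Compute the Hessian H = grad^2 f:
  H = [[-8, -5], [-5, -8]]
Verify stationarity: grad f(x*) = H x* + g = (0, 0).
Eigenvalues of H: -13, -3.
Both eigenvalues < 0, so H is negative definite -> x* is a strict local max.

max


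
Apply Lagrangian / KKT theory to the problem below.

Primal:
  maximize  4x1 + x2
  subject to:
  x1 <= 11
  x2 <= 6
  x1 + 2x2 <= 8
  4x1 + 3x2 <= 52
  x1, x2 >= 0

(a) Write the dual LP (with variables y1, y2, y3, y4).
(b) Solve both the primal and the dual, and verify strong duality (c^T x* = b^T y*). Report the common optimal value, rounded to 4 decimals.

The standard primal-dual pair for 'max c^T x s.t. A x <= b, x >= 0' is:
  Dual:  min b^T y  s.t.  A^T y >= c,  y >= 0.

So the dual LP is:
  minimize  11y1 + 6y2 + 8y3 + 52y4
  subject to:
    y1 + y3 + 4y4 >= 4
    y2 + 2y3 + 3y4 >= 1
    y1, y2, y3, y4 >= 0

Solving the primal: x* = (8, 0).
  primal value c^T x* = 32.
Solving the dual: y* = (0, 0, 4, 0).
  dual value b^T y* = 32.
Strong duality: c^T x* = b^T y*. Confirmed.

32


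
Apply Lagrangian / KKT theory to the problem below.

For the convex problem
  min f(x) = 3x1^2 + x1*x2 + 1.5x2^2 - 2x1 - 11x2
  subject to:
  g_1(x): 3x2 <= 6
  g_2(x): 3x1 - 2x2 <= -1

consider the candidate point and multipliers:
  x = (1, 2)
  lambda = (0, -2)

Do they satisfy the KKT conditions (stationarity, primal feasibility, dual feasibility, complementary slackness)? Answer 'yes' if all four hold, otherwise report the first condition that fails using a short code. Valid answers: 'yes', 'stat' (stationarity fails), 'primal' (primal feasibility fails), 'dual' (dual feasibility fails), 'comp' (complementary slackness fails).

Gradient of f: grad f(x) = Q x + c = (6, -4)
Constraint values g_i(x) = a_i^T x - b_i:
  g_1((1, 2)) = 0
  g_2((1, 2)) = 0
Stationarity residual: grad f(x) + sum_i lambda_i a_i = (0, 0)
  -> stationarity OK
Primal feasibility (all g_i <= 0): OK
Dual feasibility (all lambda_i >= 0): FAILS
Complementary slackness (lambda_i * g_i(x) = 0 for all i): OK

Verdict: the first failing condition is dual_feasibility -> dual.

dual


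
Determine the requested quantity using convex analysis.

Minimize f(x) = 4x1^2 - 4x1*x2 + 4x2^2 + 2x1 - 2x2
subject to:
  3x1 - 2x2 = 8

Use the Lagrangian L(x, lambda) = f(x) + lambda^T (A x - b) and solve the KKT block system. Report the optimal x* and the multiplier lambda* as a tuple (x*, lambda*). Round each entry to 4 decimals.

Form the Lagrangian:
  L(x, lambda) = (1/2) x^T Q x + c^T x + lambda^T (A x - b)
Stationarity (grad_x L = 0): Q x + c + A^T lambda = 0.
Primal feasibility: A x = b.

This gives the KKT block system:
  [ Q   A^T ] [ x     ]   [-c ]
  [ A    0  ] [ lambda ] = [ b ]

Solving the linear system:
  x*      = (2.3571, -0.4643)
  lambda* = (-7.5714)
  f(x*)   = 33.1071

x* = (2.3571, -0.4643), lambda* = (-7.5714)


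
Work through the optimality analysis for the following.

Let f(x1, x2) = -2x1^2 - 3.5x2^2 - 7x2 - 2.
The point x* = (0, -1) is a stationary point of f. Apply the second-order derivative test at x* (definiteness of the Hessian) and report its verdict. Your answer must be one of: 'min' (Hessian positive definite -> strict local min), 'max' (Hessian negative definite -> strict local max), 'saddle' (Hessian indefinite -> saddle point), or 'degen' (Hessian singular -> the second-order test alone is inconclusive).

Compute the Hessian H = grad^2 f:
  H = [[-4, 0], [0, -7]]
Verify stationarity: grad f(x*) = H x* + g = (0, 0).
Eigenvalues of H: -7, -4.
Both eigenvalues < 0, so H is negative definite -> x* is a strict local max.

max


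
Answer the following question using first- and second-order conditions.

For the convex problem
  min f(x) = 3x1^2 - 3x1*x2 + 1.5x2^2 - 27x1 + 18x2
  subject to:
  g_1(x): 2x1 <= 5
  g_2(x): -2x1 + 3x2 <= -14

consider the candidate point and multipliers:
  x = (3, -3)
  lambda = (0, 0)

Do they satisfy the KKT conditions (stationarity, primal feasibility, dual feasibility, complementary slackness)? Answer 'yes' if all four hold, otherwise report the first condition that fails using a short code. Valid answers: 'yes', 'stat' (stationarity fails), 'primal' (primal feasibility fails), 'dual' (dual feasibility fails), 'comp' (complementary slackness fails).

Gradient of f: grad f(x) = Q x + c = (0, 0)
Constraint values g_i(x) = a_i^T x - b_i:
  g_1((3, -3)) = 1
  g_2((3, -3)) = -1
Stationarity residual: grad f(x) + sum_i lambda_i a_i = (0, 0)
  -> stationarity OK
Primal feasibility (all g_i <= 0): FAILS
Dual feasibility (all lambda_i >= 0): OK
Complementary slackness (lambda_i * g_i(x) = 0 for all i): OK

Verdict: the first failing condition is primal_feasibility -> primal.

primal


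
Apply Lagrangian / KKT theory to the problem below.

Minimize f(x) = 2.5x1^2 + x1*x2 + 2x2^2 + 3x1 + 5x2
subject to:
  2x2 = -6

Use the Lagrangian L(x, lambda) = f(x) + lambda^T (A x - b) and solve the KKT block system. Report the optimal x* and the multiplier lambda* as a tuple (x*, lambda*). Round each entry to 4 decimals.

Form the Lagrangian:
  L(x, lambda) = (1/2) x^T Q x + c^T x + lambda^T (A x - b)
Stationarity (grad_x L = 0): Q x + c + A^T lambda = 0.
Primal feasibility: A x = b.

This gives the KKT block system:
  [ Q   A^T ] [ x     ]   [-c ]
  [ A    0  ] [ lambda ] = [ b ]

Solving the linear system:
  x*      = (0, -3)
  lambda* = (3.5)
  f(x*)   = 3

x* = (0, -3), lambda* = (3.5)


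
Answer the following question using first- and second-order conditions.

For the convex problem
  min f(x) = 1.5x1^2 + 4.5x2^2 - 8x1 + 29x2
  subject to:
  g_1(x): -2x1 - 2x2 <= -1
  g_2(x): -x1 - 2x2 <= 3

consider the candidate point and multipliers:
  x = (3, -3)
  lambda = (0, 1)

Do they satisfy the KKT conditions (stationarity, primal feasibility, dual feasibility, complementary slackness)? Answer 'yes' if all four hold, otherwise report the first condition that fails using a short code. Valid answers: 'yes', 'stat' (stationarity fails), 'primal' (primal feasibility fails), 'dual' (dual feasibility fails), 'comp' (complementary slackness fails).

Gradient of f: grad f(x) = Q x + c = (1, 2)
Constraint values g_i(x) = a_i^T x - b_i:
  g_1((3, -3)) = 1
  g_2((3, -3)) = 0
Stationarity residual: grad f(x) + sum_i lambda_i a_i = (0, 0)
  -> stationarity OK
Primal feasibility (all g_i <= 0): FAILS
Dual feasibility (all lambda_i >= 0): OK
Complementary slackness (lambda_i * g_i(x) = 0 for all i): OK

Verdict: the first failing condition is primal_feasibility -> primal.

primal


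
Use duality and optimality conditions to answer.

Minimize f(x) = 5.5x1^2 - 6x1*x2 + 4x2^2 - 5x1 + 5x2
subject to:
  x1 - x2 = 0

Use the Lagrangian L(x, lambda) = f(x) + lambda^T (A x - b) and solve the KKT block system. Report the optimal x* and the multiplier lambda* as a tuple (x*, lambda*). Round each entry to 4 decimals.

Form the Lagrangian:
  L(x, lambda) = (1/2) x^T Q x + c^T x + lambda^T (A x - b)
Stationarity (grad_x L = 0): Q x + c + A^T lambda = 0.
Primal feasibility: A x = b.

This gives the KKT block system:
  [ Q   A^T ] [ x     ]   [-c ]
  [ A    0  ] [ lambda ] = [ b ]

Solving the linear system:
  x*      = (0, 0)
  lambda* = (5)
  f(x*)   = 0

x* = (0, 0), lambda* = (5)


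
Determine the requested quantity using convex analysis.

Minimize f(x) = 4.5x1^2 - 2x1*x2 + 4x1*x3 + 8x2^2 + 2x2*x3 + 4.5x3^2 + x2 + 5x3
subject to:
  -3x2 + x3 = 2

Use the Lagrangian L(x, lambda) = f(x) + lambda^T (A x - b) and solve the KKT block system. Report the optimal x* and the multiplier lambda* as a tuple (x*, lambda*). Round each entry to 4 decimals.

Form the Lagrangian:
  L(x, lambda) = (1/2) x^T Q x + c^T x + lambda^T (A x - b)
Stationarity (grad_x L = 0): Q x + c + A^T lambda = 0.
Primal feasibility: A x = b.

This gives the KKT block system:
  [ Q   A^T ] [ x     ]   [-c ]
  [ A    0  ] [ lambda ] = [ b ]

Solving the linear system:
  x*      = (-0.1498, -0.6652, 0.0045)
  lambda* = (-3.1112)
  f(x*)   = 2.79

x* = (-0.1498, -0.6652, 0.0045), lambda* = (-3.1112)


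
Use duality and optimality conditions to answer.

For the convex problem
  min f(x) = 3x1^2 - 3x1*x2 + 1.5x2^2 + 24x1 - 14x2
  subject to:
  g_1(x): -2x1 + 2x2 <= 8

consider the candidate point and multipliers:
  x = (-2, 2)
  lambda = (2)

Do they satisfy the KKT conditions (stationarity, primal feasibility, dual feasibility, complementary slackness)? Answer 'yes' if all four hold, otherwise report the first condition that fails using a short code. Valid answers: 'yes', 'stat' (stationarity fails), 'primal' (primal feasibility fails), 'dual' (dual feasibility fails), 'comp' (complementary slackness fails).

Gradient of f: grad f(x) = Q x + c = (6, -2)
Constraint values g_i(x) = a_i^T x - b_i:
  g_1((-2, 2)) = 0
Stationarity residual: grad f(x) + sum_i lambda_i a_i = (2, 2)
  -> stationarity FAILS
Primal feasibility (all g_i <= 0): OK
Dual feasibility (all lambda_i >= 0): OK
Complementary slackness (lambda_i * g_i(x) = 0 for all i): OK

Verdict: the first failing condition is stationarity -> stat.

stat


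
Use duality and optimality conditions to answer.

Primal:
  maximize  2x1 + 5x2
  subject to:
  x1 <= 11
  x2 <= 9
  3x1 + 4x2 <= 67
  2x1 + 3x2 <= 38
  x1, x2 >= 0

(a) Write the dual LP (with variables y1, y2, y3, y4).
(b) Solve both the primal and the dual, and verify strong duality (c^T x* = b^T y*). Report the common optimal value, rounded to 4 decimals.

The standard primal-dual pair for 'max c^T x s.t. A x <= b, x >= 0' is:
  Dual:  min b^T y  s.t.  A^T y >= c,  y >= 0.

So the dual LP is:
  minimize  11y1 + 9y2 + 67y3 + 38y4
  subject to:
    y1 + 3y3 + 2y4 >= 2
    y2 + 4y3 + 3y4 >= 5
    y1, y2, y3, y4 >= 0

Solving the primal: x* = (5.5, 9).
  primal value c^T x* = 56.
Solving the dual: y* = (0, 2, 0, 1).
  dual value b^T y* = 56.
Strong duality: c^T x* = b^T y*. Confirmed.

56


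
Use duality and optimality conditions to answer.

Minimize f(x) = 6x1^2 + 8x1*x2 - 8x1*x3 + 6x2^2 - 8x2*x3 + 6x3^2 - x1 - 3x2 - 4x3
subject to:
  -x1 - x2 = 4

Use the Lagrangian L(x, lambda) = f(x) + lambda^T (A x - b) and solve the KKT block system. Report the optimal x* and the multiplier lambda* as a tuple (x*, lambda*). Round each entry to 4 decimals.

Form the Lagrangian:
  L(x, lambda) = (1/2) x^T Q x + c^T x + lambda^T (A x - b)
Stationarity (grad_x L = 0): Q x + c + A^T lambda = 0.
Primal feasibility: A x = b.

This gives the KKT block system:
  [ Q   A^T ] [ x     ]   [-c ]
  [ A    0  ] [ lambda ] = [ b ]

Solving the linear system:
  x*      = (-2.25, -1.75, -2.3333)
  lambda* = (-23.3333)
  f(x*)   = 55.0833

x* = (-2.25, -1.75, -2.3333), lambda* = (-23.3333)


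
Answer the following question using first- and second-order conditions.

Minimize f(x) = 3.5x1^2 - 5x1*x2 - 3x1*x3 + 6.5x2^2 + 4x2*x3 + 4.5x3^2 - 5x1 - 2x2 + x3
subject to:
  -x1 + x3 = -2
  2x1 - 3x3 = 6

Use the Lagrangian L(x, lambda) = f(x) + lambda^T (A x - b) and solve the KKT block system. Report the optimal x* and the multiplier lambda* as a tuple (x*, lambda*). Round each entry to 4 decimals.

Form the Lagrangian:
  L(x, lambda) = (1/2) x^T Q x + c^T x + lambda^T (A x - b)
Stationarity (grad_x L = 0): Q x + c + A^T lambda = 0.
Primal feasibility: A x = b.

This gives the KKT block system:
  [ Q   A^T ] [ x     ]   [-c ]
  [ A    0  ] [ lambda ] = [ b ]

Solving the linear system:
  x*      = (0, 0.7692, -2)
  lambda* = (-36.3846, -16.7692)
  f(x*)   = 12.1538

x* = (0, 0.7692, -2), lambda* = (-36.3846, -16.7692)


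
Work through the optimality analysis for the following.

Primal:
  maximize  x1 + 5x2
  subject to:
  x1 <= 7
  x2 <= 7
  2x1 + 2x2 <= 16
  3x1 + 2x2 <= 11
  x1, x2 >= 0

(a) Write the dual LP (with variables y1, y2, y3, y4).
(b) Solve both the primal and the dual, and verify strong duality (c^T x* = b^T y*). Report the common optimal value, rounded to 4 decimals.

The standard primal-dual pair for 'max c^T x s.t. A x <= b, x >= 0' is:
  Dual:  min b^T y  s.t.  A^T y >= c,  y >= 0.

So the dual LP is:
  minimize  7y1 + 7y2 + 16y3 + 11y4
  subject to:
    y1 + 2y3 + 3y4 >= 1
    y2 + 2y3 + 2y4 >= 5
    y1, y2, y3, y4 >= 0

Solving the primal: x* = (0, 5.5).
  primal value c^T x* = 27.5.
Solving the dual: y* = (0, 0, 0, 2.5).
  dual value b^T y* = 27.5.
Strong duality: c^T x* = b^T y*. Confirmed.

27.5


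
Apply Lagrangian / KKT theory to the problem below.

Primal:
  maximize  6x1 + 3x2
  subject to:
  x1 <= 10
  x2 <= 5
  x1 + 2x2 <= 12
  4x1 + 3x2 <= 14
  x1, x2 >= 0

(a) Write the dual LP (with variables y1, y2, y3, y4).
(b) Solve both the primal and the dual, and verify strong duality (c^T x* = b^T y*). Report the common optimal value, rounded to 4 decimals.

The standard primal-dual pair for 'max c^T x s.t. A x <= b, x >= 0' is:
  Dual:  min b^T y  s.t.  A^T y >= c,  y >= 0.

So the dual LP is:
  minimize  10y1 + 5y2 + 12y3 + 14y4
  subject to:
    y1 + y3 + 4y4 >= 6
    y2 + 2y3 + 3y4 >= 3
    y1, y2, y3, y4 >= 0

Solving the primal: x* = (3.5, 0).
  primal value c^T x* = 21.
Solving the dual: y* = (0, 0, 0, 1.5).
  dual value b^T y* = 21.
Strong duality: c^T x* = b^T y*. Confirmed.

21


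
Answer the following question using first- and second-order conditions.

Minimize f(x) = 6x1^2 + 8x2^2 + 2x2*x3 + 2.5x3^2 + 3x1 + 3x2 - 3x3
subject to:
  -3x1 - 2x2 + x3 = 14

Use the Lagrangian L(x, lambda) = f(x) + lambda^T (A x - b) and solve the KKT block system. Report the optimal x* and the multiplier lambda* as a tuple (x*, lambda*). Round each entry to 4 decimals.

Form the Lagrangian:
  L(x, lambda) = (1/2) x^T Q x + c^T x + lambda^T (A x - b)
Stationarity (grad_x L = 0): Q x + c + A^T lambda = 0.
Primal feasibility: A x = b.

This gives the KKT block system:
  [ Q   A^T ] [ x     ]   [-c ]
  [ A    0  ] [ lambda ] = [ b ]

Solving the linear system:
  x*      = (-2.505, -1.7005, 3.0842)
  lambda* = (-9.0198)
  f(x*)   = 52.2042

x* = (-2.505, -1.7005, 3.0842), lambda* = (-9.0198)


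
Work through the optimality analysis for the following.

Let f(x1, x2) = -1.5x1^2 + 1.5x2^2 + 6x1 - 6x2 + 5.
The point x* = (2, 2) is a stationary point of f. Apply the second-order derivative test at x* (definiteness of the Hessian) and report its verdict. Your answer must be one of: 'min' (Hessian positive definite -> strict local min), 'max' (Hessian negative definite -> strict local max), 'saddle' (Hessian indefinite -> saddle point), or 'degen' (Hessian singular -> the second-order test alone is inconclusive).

Compute the Hessian H = grad^2 f:
  H = [[-3, 0], [0, 3]]
Verify stationarity: grad f(x*) = H x* + g = (0, 0).
Eigenvalues of H: -3, 3.
Eigenvalues have mixed signs, so H is indefinite -> x* is a saddle point.

saddle
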